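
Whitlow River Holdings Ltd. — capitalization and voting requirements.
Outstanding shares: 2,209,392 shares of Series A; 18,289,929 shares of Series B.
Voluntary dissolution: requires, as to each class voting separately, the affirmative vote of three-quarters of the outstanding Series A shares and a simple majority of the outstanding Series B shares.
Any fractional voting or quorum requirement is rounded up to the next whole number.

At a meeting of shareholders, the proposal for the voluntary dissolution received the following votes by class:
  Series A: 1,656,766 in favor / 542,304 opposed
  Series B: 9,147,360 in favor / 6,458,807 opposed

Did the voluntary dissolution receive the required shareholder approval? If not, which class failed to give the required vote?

Series A: 3/4 of 2209392 = 1657044; 1,657,044 required, 1,656,766 in favor — not approved.
Series B: a majority of 18289929 is 9144965; 9,144,965 required, 9,147,360 in favor — approved.

Not approved — the Series A shares did not give the required vote.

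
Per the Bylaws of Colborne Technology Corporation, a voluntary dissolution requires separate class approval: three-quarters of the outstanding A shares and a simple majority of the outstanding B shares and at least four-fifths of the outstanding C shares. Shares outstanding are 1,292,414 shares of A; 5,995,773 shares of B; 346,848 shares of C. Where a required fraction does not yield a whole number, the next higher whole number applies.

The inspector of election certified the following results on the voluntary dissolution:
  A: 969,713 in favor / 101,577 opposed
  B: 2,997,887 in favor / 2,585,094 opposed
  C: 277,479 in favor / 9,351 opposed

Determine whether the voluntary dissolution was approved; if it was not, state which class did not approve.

Approved — every class gave the required vote.

A: 3/4 of 1292414 = 969310.50, rounded up to 969311; 969,311 required, 969,713 in favor — approved.
B: a majority of 5995773 is 2997887; 2,997,887 required, 2,997,887 in favor — approved.
C: 4/5 of 346848 = 277478.40, rounded up to 277479; 277,479 required, 277,479 in favor — approved.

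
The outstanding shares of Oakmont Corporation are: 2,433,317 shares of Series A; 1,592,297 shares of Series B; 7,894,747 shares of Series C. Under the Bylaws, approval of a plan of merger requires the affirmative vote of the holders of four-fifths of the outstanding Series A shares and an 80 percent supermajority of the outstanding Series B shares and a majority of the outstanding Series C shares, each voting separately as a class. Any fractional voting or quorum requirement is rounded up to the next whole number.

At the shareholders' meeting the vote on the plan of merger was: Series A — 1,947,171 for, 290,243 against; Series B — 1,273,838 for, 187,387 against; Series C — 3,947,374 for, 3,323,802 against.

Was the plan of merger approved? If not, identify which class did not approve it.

Approved — every class gave the required vote.

Series A: 4/5 of 2433317 = 1946653.60, rounded up to 1946654; 1,946,654 required, 1,947,171 in favor — approved.
Series B: 4/5 of 1592297 = 1273837.60, rounded up to 1273838; 1,273,838 required, 1,273,838 in favor — approved.
Series C: a majority of 7894747 is 3947374; 3,947,374 required, 3,947,374 in favor — approved.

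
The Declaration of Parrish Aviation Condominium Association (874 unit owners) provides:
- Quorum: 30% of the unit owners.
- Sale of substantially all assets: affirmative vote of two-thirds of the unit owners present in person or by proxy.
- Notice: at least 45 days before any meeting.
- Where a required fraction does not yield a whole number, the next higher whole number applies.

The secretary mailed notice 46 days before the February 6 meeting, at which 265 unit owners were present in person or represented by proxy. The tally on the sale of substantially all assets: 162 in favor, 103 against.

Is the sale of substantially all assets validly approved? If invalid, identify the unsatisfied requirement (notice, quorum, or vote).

Invalid — vote requirement not satisfied.

Notice: 46 days given; 45 required. Satisfied.
Quorum: 30% of 874 = 262.20, rounded up to 263; 265 present. Satisfied.
Vote: requires two-thirds of those present (265); 2/3 of 265 = 176.67, rounded up to 177, so 177 needed; 162 in favor. Not satisfied.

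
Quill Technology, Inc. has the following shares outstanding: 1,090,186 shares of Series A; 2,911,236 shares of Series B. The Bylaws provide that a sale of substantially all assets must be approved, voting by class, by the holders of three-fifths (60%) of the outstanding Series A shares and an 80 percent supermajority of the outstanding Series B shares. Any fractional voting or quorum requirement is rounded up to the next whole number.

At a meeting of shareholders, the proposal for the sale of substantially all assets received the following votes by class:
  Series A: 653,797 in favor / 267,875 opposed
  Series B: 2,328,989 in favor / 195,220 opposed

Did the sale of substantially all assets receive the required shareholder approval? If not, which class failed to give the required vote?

Series A: 3/5 of 1090186 = 654111.60, rounded up to 654112; 654,112 required, 653,797 in favor — not approved.
Series B: 4/5 of 2911236 = 2328988.80, rounded up to 2328989; 2,328,989 required, 2,328,989 in favor — approved.

Not approved — the Series A shares did not give the required vote.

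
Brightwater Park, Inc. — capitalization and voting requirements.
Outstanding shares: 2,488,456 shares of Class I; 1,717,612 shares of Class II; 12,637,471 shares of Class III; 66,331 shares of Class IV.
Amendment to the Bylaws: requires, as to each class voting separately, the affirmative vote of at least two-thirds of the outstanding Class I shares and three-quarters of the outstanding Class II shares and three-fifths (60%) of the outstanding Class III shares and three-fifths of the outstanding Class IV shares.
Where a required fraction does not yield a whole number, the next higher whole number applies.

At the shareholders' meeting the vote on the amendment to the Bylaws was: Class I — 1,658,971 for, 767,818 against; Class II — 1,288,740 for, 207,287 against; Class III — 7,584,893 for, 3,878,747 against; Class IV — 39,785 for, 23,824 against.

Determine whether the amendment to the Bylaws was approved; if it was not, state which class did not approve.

Not approved — the Class IV shares did not give the required vote.

Class I: 2/3 of 2488456 = 1658970.67, rounded up to 1658971; 1,658,971 required, 1,658,971 in favor — approved.
Class II: 3/4 of 1717612 = 1288209; 1,288,209 required, 1,288,740 in favor — approved.
Class III: 3/5 of 12637471 = 7582482.60, rounded up to 7582483; 7,582,483 required, 7,584,893 in favor — approved.
Class IV: 3/5 of 66331 = 39798.60, rounded up to 39799; 39,799 required, 39,785 in favor — not approved.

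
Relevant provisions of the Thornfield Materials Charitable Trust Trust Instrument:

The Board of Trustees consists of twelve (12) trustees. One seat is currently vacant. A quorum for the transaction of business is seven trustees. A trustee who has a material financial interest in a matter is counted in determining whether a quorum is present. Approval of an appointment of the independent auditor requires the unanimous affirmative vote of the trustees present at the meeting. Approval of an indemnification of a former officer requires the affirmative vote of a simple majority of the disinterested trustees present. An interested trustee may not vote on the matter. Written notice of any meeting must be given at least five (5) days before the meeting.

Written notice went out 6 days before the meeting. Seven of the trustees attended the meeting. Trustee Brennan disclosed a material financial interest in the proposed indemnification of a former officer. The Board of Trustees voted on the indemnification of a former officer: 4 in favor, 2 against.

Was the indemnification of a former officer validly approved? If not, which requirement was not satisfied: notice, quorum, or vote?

Notice: 6 days given; 5 required (6 ≥ 5). Satisfied.
Quorum: 7 present (interested trustees count toward quorum); quorum is 7. Satisfied.
Vote: the indemnification of a former officer requires a majority of the disinterested trustees present (7 − 1 = 6). A majority of 6 is 4, so 4 affirmative votes are needed; 4 voted in favor. Satisfied.

Valid — all requirements satisfied.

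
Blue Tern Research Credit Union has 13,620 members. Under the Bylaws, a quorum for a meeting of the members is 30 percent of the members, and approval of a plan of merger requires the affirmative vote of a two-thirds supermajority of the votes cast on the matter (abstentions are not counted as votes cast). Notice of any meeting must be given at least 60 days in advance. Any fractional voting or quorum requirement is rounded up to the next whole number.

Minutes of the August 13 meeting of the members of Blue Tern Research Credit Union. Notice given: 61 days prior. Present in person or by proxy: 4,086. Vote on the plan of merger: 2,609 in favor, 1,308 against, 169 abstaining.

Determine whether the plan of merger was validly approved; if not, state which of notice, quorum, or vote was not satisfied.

Notice: 61 days given; 60 required. Satisfied.
Quorum: 30% of 13,620 = 4,086; 4,086 present. Satisfied.
Vote: requires two-thirds of the votes cast (4,086 − 169 abstaining = 3,917); 2/3 of 3917 = 2611.33, rounded up to 2612, so 2,612 needed; 2,609 in favor. Not satisfied.

Invalid — vote requirement not satisfied.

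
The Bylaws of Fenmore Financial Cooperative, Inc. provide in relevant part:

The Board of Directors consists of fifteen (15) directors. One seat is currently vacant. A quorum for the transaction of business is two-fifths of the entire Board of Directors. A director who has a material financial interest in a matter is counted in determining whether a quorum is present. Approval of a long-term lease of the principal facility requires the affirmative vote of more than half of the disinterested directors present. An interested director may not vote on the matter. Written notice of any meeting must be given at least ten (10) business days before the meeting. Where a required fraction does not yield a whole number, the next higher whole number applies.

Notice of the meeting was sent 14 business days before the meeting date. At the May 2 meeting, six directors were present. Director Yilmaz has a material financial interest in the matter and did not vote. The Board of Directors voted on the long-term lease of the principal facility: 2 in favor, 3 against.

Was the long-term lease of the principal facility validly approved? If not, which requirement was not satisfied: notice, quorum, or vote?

Invalid — vote requirement not satisfied.

Notice: 14 business days given; 10 required (14 ≥ 10). Satisfied.
Quorum: 6 present (interested directors count toward quorum); quorum is 6. Satisfied.
Vote: the long-term lease of the principal facility requires a majority of the disinterested directors present (6 − 1 = 5). A majority of 5 is 3, so 3 affirmative votes are needed; 2 voted in favor. Not satisfied.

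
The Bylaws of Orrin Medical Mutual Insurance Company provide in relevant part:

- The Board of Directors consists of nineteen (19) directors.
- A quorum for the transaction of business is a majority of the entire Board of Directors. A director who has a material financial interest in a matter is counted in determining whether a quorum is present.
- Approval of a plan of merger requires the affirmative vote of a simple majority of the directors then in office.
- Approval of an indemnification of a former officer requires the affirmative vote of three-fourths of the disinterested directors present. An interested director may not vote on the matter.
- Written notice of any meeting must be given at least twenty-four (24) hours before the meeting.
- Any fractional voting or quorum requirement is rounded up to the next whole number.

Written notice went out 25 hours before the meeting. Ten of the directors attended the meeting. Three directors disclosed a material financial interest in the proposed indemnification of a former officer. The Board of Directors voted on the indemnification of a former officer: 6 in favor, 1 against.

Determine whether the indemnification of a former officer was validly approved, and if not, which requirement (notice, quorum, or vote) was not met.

Notice: 25 hours given; 24 required (25 ≥ 24). Satisfied.
Quorum: 10 present (interested directors count toward quorum); quorum is 10. Satisfied.
Vote: the indemnification of a former officer requires three-fourths of the disinterested directors present (10 − 3 = 7). 3/4 of 7 = 5.25, rounded up to 6, so 6 affirmative votes are needed; 6 voted in favor. Satisfied.

Valid — all requirements satisfied.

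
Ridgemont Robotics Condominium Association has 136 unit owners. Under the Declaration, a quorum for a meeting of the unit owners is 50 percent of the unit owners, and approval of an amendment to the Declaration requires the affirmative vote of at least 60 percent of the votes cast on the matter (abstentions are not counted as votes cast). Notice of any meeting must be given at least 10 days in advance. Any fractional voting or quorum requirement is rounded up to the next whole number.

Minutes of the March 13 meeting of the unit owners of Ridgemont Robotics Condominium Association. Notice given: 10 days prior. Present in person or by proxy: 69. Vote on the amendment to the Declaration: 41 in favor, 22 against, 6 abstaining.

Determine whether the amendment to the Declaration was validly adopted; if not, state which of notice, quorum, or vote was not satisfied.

Valid — all requirements satisfied.

Notice: 10 days given; 10 required. Satisfied.
Quorum: 50% of 136 = 68; 69 present. Satisfied.
Vote: requires three-fifths of the votes cast (69 − 6 abstaining = 63); 3/5 of 63 = 37.80, rounded up to 38, so 38 needed; 41 in favor. Satisfied.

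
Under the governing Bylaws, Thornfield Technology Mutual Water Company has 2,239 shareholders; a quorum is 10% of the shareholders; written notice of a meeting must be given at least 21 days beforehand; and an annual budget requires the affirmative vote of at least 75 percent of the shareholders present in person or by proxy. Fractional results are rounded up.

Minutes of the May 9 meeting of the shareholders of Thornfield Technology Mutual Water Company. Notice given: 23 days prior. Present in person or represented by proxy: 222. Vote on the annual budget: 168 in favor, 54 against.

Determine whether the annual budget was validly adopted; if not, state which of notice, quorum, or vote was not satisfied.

Invalid — quorum requirement not satisfied.

Notice: 23 days given; 21 required. Satisfied.
Quorum: 10% of 2,239 = 223.90, rounded up to 224; 222 present. Not satisfied.
Vote: requires three-fourths of those present (222); 3/4 of 222 = 166.50, rounded up to 167, so 167 needed; 168 in favor. Satisfied.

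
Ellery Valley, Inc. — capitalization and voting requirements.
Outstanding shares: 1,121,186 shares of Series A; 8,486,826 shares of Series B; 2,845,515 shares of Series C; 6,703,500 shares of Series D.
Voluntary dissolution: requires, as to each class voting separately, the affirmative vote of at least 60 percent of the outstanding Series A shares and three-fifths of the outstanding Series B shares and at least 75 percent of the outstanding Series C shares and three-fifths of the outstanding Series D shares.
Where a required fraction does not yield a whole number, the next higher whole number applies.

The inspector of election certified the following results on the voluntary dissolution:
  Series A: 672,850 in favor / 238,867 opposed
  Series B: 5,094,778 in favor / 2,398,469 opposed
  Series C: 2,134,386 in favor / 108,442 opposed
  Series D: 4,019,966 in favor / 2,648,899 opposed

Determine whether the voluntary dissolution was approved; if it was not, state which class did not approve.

Not approved — the Series D shares did not give the required vote.

Series A: 3/5 of 1121186 = 672711.60, rounded up to 672712; 672,712 required, 672,850 in favor — approved.
Series B: 3/5 of 8486826 = 5092095.60, rounded up to 5092096; 5,092,096 required, 5,094,778 in favor — approved.
Series C: 3/4 of 2845515 = 2134136.25, rounded up to 2134137; 2,134,137 required, 2,134,386 in favor — approved.
Series D: 3/5 of 6703500 = 4022100; 4,022,100 required, 4,019,966 in favor — not approved.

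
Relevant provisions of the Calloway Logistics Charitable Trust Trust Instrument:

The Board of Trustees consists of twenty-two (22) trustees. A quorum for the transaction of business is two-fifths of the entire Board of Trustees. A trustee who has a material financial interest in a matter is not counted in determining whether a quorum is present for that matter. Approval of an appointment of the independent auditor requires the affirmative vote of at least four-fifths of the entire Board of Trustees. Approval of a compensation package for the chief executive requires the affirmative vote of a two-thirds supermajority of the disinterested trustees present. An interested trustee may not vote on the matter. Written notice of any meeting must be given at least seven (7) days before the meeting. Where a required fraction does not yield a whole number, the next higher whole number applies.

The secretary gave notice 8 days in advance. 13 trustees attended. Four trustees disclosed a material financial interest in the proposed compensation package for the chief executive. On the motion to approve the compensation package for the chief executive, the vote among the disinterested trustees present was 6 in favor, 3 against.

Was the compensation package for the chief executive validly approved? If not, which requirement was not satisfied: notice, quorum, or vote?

Valid — all requirements satisfied.

Notice: 8 days given; 7 required (8 ≥ 7). Satisfied.
Quorum: 13 present, but the 4 interested trustees do not count, leaving 9. Quorum is 9. Satisfied.
Vote: the compensation package for the chief executive requires two-thirds of the disinterested trustees present (13 − 4 = 9). 2/3 of 9 = 6, so 6 affirmative votes are needed; 6 voted in favor. Satisfied.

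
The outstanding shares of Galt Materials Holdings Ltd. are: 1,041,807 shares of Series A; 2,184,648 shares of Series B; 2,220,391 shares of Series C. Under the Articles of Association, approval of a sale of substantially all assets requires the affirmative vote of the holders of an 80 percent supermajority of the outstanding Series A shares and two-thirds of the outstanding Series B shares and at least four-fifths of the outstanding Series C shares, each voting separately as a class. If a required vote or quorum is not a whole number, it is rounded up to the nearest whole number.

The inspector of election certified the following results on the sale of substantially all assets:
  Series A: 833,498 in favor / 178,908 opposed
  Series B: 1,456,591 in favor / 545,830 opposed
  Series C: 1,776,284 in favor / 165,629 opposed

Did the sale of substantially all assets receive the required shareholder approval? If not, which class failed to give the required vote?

Not approved — the Series C shares did not give the required vote.

Series A: 4/5 of 1041807 = 833445.60, rounded up to 833446; 833,446 required, 833,498 in favor — approved.
Series B: 2/3 of 2184648 = 1456432; 1,456,432 required, 1,456,591 in favor — approved.
Series C: 4/5 of 2220391 = 1776312.80, rounded up to 1776313; 1,776,313 required, 1,776,284 in favor — not approved.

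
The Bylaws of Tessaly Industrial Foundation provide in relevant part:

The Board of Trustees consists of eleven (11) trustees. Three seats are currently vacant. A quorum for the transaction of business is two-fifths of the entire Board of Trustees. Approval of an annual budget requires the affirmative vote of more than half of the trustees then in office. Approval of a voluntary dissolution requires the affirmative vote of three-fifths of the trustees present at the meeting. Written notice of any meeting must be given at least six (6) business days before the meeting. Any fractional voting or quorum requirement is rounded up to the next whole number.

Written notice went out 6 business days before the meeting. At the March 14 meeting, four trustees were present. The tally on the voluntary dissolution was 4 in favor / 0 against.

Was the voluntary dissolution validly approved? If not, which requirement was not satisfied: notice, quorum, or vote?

Invalid — quorum requirement not satisfied.

Notice: 6 business days given; 6 required (6 ≥ 6). Satisfied.
Quorum: 4 present; quorum is 5. Not satisfied.
Vote: the voluntary dissolution requires three-fifths of the trustees present (4). 3/5 of 4 = 2.40, rounded up to 3, so 3 affirmative votes are needed; 4 voted in favor. Satisfied. (Moot — without a quorum no business can be validly transacted.)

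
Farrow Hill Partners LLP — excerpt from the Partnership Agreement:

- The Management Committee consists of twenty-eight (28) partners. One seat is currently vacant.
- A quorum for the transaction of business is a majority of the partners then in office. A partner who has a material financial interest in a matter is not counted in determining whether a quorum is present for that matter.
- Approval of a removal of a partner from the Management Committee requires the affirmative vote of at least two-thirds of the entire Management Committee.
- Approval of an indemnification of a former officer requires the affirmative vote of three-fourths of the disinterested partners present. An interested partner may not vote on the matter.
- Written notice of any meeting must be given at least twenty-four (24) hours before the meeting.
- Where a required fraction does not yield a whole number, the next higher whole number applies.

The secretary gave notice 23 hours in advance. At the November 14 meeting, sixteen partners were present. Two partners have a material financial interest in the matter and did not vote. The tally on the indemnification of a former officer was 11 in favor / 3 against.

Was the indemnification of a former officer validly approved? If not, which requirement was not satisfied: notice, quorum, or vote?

Invalid — notice requirement not satisfied.

Notice: 23 hours given; 24 required (23 < 24). Not satisfied.
Quorum: 16 present, but the 2 interested partners do not count, leaving 14. Quorum is 14. Satisfied.
Vote: the indemnification of a former officer requires three-fourths of the disinterested partners present (16 − 2 = 14). 3/4 of 14 = 10.50, rounded up to 11, so 11 affirmative votes are needed; 11 voted in favor. Satisfied.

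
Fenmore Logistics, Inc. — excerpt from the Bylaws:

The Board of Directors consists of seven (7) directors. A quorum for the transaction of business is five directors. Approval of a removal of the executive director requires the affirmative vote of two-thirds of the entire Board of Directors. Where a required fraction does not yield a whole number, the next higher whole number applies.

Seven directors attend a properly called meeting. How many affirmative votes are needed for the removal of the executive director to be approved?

5

The removal of the executive director requires two-thirds of the entire Board of Directors (7).
2/3 of 7 = 4.67, rounded up to 5.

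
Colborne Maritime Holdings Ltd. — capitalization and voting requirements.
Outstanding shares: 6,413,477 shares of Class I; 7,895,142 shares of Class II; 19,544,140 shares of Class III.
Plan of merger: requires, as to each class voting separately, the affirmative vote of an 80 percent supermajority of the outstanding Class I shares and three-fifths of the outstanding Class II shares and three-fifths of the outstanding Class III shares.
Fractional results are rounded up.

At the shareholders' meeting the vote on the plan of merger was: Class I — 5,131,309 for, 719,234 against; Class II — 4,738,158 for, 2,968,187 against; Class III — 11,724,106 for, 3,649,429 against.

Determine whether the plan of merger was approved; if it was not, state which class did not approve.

Class I: 4/5 of 6413477 = 5130781.60, rounded up to 5130782; 5,130,782 required, 5,131,309 in favor — approved.
Class II: 3/5 of 7895142 = 4737085.20, rounded up to 4737086; 4,737,086 required, 4,738,158 in favor — approved.
Class III: 3/5 of 19544140 = 11726484; 11,726,484 required, 11,724,106 in favor — not approved.

Not approved — the Class III shares did not give the required vote.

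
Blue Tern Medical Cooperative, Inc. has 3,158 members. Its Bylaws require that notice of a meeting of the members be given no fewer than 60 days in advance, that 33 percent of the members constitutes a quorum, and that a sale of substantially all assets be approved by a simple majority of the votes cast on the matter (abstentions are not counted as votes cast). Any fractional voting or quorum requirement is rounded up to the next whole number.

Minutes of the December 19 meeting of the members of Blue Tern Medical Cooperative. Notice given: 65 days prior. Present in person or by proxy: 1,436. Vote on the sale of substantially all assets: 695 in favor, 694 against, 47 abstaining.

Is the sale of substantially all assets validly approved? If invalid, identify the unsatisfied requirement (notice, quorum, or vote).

Valid — all requirements satisfied.

Notice: 65 days given; 60 required. Satisfied.
Quorum: 33% of 3,158 = 1,042.14, rounded up to 1,043; 1,436 present. Satisfied.
Vote: requires a majority of the votes cast (1,436 − 47 abstaining = 1,389); a majority of 1389 is 695, so 695 needed; 695 in favor. Satisfied.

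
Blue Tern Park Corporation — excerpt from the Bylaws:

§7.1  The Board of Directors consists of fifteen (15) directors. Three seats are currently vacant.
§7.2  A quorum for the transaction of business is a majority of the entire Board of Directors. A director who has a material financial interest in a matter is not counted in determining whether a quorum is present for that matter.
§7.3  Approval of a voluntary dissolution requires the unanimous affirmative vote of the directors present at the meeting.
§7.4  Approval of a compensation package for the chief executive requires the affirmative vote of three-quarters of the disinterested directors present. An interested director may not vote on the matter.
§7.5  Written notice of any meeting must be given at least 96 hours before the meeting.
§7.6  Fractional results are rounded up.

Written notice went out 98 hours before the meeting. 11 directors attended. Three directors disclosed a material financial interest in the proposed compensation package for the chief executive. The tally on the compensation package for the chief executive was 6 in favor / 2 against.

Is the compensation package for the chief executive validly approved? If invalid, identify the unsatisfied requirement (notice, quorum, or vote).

Notice: 98 hours given; 96 required (98 ≥ 96). Satisfied.
Quorum: 11 present, but the 3 interested directors do not count, leaving 8. Quorum is 8. Satisfied.
Vote: the compensation package for the chief executive requires three-fourths of the disinterested directors present (11 − 3 = 8). 3/4 of 8 = 6, so 6 affirmative votes are needed; 6 voted in favor. Satisfied.

Valid — all requirements satisfied.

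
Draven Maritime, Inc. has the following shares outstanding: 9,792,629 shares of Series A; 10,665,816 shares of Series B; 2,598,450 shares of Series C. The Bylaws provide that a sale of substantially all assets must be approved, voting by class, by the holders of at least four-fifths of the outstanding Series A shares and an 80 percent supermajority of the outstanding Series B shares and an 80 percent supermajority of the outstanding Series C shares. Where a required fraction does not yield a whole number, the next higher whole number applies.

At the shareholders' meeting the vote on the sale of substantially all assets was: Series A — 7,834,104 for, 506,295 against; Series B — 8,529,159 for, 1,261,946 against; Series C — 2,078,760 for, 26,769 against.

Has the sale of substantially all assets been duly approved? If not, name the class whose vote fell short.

Series A: 4/5 of 9792629 = 7834103.20, rounded up to 7834104; 7,834,104 required, 7,834,104 in favor — approved.
Series B: 4/5 of 10665816 = 8532652.80, rounded up to 8532653; 8,532,653 required, 8,529,159 in favor — not approved.
Series C: 4/5 of 2598450 = 2078760; 2,078,760 required, 2,078,760 in favor — approved.

Not approved — the Series B shares did not give the required vote.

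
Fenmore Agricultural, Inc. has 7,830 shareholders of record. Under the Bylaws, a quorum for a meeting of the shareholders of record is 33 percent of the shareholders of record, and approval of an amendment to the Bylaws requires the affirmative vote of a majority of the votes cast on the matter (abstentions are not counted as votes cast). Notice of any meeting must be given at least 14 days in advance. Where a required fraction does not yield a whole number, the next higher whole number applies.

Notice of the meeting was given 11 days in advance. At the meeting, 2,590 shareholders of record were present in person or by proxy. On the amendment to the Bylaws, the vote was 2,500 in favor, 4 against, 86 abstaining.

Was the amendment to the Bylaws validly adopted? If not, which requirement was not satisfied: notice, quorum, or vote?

Notice: 11 days given; 14 required. Not satisfied.
Quorum: 33% of 7,830 = 2,583.90, rounded up to 2,584; 2,590 present. Satisfied.
Vote: requires a majority of the votes cast (2,590 − 86 abstaining = 2,504); a majority of 2504 is 1253, so 1,253 needed; 2,500 in favor. Satisfied.

Invalid — notice requirement not satisfied.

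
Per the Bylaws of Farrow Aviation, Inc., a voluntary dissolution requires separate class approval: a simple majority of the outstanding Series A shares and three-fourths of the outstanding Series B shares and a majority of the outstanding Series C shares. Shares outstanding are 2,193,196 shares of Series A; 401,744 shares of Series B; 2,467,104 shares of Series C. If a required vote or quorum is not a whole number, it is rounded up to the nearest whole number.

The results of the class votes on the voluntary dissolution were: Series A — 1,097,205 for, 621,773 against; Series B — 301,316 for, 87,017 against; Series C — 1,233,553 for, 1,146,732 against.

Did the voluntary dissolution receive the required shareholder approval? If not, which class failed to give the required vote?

Approved — every class gave the required vote.

Series A: a majority of 2193196 is 1096599; 1,096,599 required, 1,097,205 in favor — approved.
Series B: 3/4 of 401744 = 301308; 301,308 required, 301,316 in favor — approved.
Series C: a majority of 2467104 is 1233553; 1,233,553 required, 1,233,553 in favor — approved.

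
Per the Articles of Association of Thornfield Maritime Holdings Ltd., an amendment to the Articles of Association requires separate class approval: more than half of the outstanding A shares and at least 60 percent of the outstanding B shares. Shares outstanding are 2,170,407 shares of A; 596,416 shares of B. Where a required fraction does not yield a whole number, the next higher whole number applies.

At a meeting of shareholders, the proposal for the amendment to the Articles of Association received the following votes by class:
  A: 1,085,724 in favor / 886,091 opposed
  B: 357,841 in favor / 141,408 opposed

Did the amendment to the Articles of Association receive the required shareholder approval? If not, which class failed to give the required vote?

Not approved — the B shares did not give the required vote.

A: a majority of 2170407 is 1085204; 1,085,204 required, 1,085,724 in favor — approved.
B: 3/5 of 596416 = 357849.60, rounded up to 357850; 357,850 required, 357,841 in favor — not approved.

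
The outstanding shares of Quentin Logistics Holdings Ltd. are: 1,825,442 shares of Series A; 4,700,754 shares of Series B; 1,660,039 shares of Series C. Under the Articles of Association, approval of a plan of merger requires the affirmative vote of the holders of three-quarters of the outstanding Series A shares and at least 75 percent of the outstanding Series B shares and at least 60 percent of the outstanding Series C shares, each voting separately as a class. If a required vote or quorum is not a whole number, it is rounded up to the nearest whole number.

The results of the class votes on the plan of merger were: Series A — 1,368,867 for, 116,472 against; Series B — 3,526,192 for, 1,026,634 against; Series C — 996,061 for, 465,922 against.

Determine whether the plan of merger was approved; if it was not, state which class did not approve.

Series A: 3/4 of 1825442 = 1369081.50, rounded up to 1369082; 1,369,082 required, 1,368,867 in favor — not approved.
Series B: 3/4 of 4700754 = 3525565.50, rounded up to 3525566; 3,525,566 required, 3,526,192 in favor — approved.
Series C: 3/5 of 1660039 = 996023.40, rounded up to 996024; 996,024 required, 996,061 in favor — approved.

Not approved — the Series A shares did not give the required vote.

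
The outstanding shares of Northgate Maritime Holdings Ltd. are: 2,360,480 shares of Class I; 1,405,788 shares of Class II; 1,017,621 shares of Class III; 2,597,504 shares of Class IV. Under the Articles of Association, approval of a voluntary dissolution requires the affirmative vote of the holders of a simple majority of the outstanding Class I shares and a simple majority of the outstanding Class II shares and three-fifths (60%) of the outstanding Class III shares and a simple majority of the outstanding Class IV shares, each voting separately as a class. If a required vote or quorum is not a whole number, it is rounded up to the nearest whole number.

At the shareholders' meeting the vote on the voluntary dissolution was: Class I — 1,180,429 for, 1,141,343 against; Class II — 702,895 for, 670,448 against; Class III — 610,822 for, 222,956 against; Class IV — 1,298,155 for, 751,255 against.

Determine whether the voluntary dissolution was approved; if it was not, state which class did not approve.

Class I: a majority of 2360480 is 1180241; 1,180,241 required, 1,180,429 in favor — approved.
Class II: a majority of 1405788 is 702895; 702,895 required, 702,895 in favor — approved.
Class III: 3/5 of 1017621 = 610572.60, rounded up to 610573; 610,573 required, 610,822 in favor — approved.
Class IV: a majority of 2597504 is 1298753; 1,298,753 required, 1,298,155 in favor — not approved.

Not approved — the Class IV shares did not give the required vote.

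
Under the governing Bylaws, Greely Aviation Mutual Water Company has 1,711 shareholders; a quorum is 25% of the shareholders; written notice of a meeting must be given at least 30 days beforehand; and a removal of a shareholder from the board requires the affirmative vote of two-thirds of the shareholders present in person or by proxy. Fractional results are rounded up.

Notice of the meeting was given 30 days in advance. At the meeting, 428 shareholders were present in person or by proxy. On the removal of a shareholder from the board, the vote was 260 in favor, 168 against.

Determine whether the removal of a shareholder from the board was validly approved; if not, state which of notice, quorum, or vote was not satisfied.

Notice: 30 days given; 30 required. Satisfied.
Quorum: 25% of 1,711 = 427.75, rounded up to 428; 428 present. Satisfied.
Vote: requires two-thirds of those present (428); 2/3 of 428 = 285.33, rounded up to 286, so 286 needed; 260 in favor. Not satisfied.

Invalid — vote requirement not satisfied.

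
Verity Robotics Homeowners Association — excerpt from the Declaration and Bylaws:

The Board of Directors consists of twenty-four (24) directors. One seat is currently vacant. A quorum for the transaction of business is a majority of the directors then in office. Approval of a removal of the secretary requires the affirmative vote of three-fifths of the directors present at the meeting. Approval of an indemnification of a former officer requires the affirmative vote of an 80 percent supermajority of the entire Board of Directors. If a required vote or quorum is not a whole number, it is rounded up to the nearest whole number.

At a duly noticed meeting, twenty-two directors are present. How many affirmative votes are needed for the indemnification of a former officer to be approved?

20

The indemnification of a former officer requires four-fifths of the entire Board of Directors (24).
4/5 of 24 = 19.20, rounded up to 20.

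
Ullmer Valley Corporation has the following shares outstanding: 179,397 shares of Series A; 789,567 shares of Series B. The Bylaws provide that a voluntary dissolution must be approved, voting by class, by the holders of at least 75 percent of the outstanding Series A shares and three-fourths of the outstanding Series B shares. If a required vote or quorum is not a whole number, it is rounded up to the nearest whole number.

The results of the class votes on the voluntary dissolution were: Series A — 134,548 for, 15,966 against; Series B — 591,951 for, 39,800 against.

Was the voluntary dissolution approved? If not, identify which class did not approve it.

Not approved — the Series B shares did not give the required vote.

Series A: 3/4 of 179397 = 134547.75, rounded up to 134548; 134,548 required, 134,548 in favor — approved.
Series B: 3/4 of 789567 = 592175.25, rounded up to 592176; 592,176 required, 591,951 in favor — not approved.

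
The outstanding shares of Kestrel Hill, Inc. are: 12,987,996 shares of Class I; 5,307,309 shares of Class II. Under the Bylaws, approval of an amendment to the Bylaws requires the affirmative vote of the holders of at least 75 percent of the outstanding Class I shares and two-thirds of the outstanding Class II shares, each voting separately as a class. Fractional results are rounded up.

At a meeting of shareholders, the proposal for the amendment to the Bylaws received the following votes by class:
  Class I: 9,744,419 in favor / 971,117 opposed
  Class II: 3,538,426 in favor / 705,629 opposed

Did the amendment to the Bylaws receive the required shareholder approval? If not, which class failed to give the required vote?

Class I: 3/4 of 12987996 = 9740997; 9,740,997 required, 9,744,419 in favor — approved.
Class II: 2/3 of 5307309 = 3538206; 3,538,206 required, 3,538,426 in favor — approved.

Approved — every class gave the required vote.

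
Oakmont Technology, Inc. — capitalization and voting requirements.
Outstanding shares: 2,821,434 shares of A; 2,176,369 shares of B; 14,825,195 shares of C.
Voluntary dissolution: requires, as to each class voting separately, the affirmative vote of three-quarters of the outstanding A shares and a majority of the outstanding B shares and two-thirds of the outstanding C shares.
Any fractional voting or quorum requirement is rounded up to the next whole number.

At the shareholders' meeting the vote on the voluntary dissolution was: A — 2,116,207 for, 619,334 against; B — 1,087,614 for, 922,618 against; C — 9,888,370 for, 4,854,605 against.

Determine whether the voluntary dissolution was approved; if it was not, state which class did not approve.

A: 3/4 of 2821434 = 2116075.50, rounded up to 2116076; 2,116,076 required, 2,116,207 in favor — approved.
B: a majority of 2176369 is 1088185; 1,088,185 required, 1,087,614 in favor — not approved.
C: 2/3 of 14825195 = 9883463.33, rounded up to 9883464; 9,883,464 required, 9,888,370 in favor — approved.

Not approved — the B shares did not give the required vote.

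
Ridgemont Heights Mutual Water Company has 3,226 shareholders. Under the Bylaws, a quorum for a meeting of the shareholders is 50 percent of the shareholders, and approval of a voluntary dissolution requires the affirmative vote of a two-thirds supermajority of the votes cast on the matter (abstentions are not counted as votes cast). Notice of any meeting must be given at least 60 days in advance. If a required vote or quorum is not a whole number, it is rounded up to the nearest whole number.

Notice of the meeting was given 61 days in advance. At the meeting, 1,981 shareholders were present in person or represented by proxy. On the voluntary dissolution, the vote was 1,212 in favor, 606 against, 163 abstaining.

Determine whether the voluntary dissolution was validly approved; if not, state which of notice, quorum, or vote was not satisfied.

Notice: 61 days given; 60 required. Satisfied.
Quorum: 50% of 3,226 = 1,613; 1,981 present. Satisfied.
Vote: requires two-thirds of the votes cast (1,981 − 163 abstaining = 1,818); 2/3 of 1818 = 1212, so 1,212 needed; 1,212 in favor. Satisfied.

Valid — all requirements satisfied.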